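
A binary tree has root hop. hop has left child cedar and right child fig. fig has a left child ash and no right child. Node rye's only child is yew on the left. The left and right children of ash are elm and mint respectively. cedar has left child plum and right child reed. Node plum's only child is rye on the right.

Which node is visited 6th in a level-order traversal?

ash

Level-order visits nodes level by level from the root, left to right within each level.
Level 0: hop
Level 1: cedar, fig
Level 2: plum, reed, ash
Level 3: rye, elm, mint
Level 4: yew
Full level-order sequence: hop, cedar, fig, plum, reed, ash, rye, elm, mint, yew.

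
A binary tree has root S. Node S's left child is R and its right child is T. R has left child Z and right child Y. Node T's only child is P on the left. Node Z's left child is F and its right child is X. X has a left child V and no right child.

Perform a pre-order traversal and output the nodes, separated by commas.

Pre-order visits the node, then its left subtree, then its right subtree.
Visit S.
At S: go left to R.
  Visit R.
  At R: go left to Z.
    Visit Z.
    At Z: go left to F.
      F is a leaf — visit F.
    At Z: go right to X.
      Visit X.
      At X: go left to V.
        V is a leaf — visit V.
      At X: no right child.
  At R: go right to Y.
    Y is a leaf — visit Y.
At S: go right to T.
  Visit T.
  At T: go left to P.
    P is a leaf — visit P.
  At T: no right child.

S, R, Z, F, X, V, Y, T, P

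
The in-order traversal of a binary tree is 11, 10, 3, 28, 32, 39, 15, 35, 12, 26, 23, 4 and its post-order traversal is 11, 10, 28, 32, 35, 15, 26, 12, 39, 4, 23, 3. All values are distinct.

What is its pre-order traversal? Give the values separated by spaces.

3 10 11 23 39 32 28 12 15 35 26 4

The last element of post-order is the root; it splits in-order into left and right subtrees.
Root 3: left subtree has 2 nodes {11, 10}, right has 9 {28, 32, 39, 15, 35, 12, 26, 23, 4}.
  Root 10: left subtree has 1 node {11}, right has 0 { }.
  Root 23: left subtree has 7 nodes {28, 32, 39, 15, 35, 12, 26}, right has 1 {4}.
    Root 39: left subtree has 2 nodes {28, 32}, right has 4 {15, 35, 12, 26}.
      Root 32: left subtree has 1 node {28}, right has 0 { }.
      Root 12: left subtree has 2 nodes {15, 35}, right has 1 {26}.
        Root 15: left subtree has 0 nodes { }, right has 1 {35}.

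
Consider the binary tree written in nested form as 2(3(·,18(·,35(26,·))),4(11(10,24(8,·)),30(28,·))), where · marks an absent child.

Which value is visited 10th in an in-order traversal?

In-order visits the left subtree, then the node, then the right subtree.
At 2: go left to 3.
  At 3: no left child.
  Visit 3.
  At 3: go right to 18.
    At 18: no left child.
    Visit 18.
    At 18: go right to 35.
      At 35: go left to 26.
        26 is a leaf — visit 26.
      Visit 35.
      At 35: no right child.
Visit 2.
At 2: go right to 4.
  At 4: go left to 11.
    At 11: go left to 10.
      10 is a leaf — visit 10.
    Visit 11.
    At 11: go right to 24.
      At 24: go left to 8.
        8 is a leaf — visit 8.
      Visit 24.
      At 24: no right child.
  Visit 4.
  At 4: go right to 30.
    At 30: go left to 28.
      28 is a leaf — visit 28.
    Visit 30.
    At 30: no right child.
Full in-order sequence: 3, 18, 26, 35, 2, 10, 11, 8, 24, 4, 28, 30.

4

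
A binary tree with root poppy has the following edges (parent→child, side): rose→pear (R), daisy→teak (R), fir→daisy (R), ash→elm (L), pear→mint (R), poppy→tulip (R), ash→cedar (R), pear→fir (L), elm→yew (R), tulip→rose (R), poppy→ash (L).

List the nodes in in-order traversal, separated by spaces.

elm yew ash cedar poppy tulip rose fir daisy teak pear mint

In-order visits the left subtree, then the node, then the right subtree.
At poppy: go left to ash.
  At ash: go left to elm.
    At elm: no left child.
    Visit elm.
    At elm: go right to yew.
      yew is a leaf — visit yew.
  Visit ash.
  At ash: go right to cedar.
    cedar is a leaf — visit cedar.
Visit poppy.
At poppy: go right to tulip.
  At tulip: no left child.
  Visit tulip.
  At tulip: go right to rose.
    At rose: no left child.
    Visit rose.
    At rose: go right to pear.
      At pear: go left to fir.
        At fir: no left child.
        Visit fir.
        At fir: go right to daisy.
          At daisy: no left child.
          Visit daisy.
          At daisy: go right to teak.
            teak is a leaf — visit teak.
      Visit pear.
      At pear: go right to mint.
        mint is a leaf — visit mint.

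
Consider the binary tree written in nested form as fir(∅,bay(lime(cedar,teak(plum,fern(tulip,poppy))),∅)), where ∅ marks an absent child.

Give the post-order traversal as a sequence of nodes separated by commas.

cedar, plum, tulip, poppy, fern, teak, lime, bay, fir

Post-order visits the left subtree, then the right subtree, then the node.
At fir: no left child.
At fir: go right to bay.
  At bay: go left to lime.
    At lime: go left to cedar.
      cedar is a leaf — visit cedar.
    At lime: go right to teak.
      At teak: go left to plum.
        plum is a leaf — visit plum.
      At teak: go right to fern.
        At fern: go left to tulip.
          tulip is a leaf — visit tulip.
        At fern: go right to poppy.
          poppy is a leaf — visit poppy.
        Visit fern.
      Visit teak.
    Visit lime.
  At bay: no right child.
  Visit bay.
Visit fir.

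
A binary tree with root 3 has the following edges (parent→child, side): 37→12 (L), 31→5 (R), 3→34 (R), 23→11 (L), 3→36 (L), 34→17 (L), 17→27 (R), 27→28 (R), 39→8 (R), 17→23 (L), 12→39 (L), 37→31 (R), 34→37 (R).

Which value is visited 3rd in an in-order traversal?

11

In-order visits the left subtree, then the node, then the right subtree.
At 3: go left to 36.
  36 is a leaf — visit 36.
Visit 3.
At 3: go right to 34.
  At 34: go left to 17.
    At 17: go left to 23.
      At 23: go left to 11.
        11 is a leaf — visit 11.
      Visit 23.
      At 23: no right child.
    Visit 17.
    At 17: go right to 27.
      At 27: no left child.
      Visit 27.
      At 27: go right to 28.
        28 is a leaf — visit 28.
  Visit 34.
  At 34: go right to 37.
    At 37: go left to 12.
      At 12: go left to 39.
        At 39: no left child.
        Visit 39.
        At 39: go right to 8.
          8 is a leaf — visit 8.
      Visit 12.
      At 12: no right child.
    Visit 37.
    At 37: go right to 31.
      At 31: no left child.
      Visit 31.
      At 31: go right to 5.
        5 is a leaf — visit 5.
Full in-order sequence: 36, 3, 11, 23, 17, 27, 28, 34, 39, 8, 12, 37, 31, 5.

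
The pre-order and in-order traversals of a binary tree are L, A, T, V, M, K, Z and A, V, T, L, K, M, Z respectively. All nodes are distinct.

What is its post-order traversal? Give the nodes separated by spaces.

V T A K Z M L

The first element of pre-order is the root; it splits in-order into left and right subtrees.
Root L: left subtree has 3 nodes {A, V, T}, right has 3 {K, M, Z}.
  Root A: left subtree has 0 nodes { }, right has 2 {V, T}.
    Root T: left subtree has 1 node {V}, right has 0 { }.
  Root M: left subtree has 1 node {K}, right has 1 {Z}.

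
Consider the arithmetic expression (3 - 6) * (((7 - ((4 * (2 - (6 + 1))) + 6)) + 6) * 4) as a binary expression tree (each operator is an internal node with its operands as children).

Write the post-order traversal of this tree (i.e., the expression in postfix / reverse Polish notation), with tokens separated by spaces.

3 6 - 7 4 2 6 1 + - * 6 + - 6 + 4 * *

Post-order on an expression tree gives postfix notation: for each operator, emit left operand, right operand, then the operator.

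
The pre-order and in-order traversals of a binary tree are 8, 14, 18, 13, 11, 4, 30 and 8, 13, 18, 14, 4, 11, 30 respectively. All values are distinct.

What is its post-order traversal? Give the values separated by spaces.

The first element of pre-order is the root; it splits in-order into left and right subtrees.
Root 8: left subtree has 0 nodes { }, right has 6 {13, 18, 14, 4, 11, 30}.
  Root 14: left subtree has 2 nodes {13, 18}, right has 3 {4, 11, 30}.
    Root 18: left subtree has 1 node {13}, right has 0 { }.
    Root 11: left subtree has 1 node {4}, right has 1 {30}.

13 18 4 30 11 14 8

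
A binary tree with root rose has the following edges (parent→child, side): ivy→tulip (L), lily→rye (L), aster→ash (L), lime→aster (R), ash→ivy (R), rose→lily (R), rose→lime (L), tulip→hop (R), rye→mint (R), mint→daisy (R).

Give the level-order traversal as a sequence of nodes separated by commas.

rose, lime, lily, aster, rye, ash, mint, ivy, daisy, tulip, hop

Level-order visits nodes level by level from the root, left to right within each level.
Level 0: rose
Level 1: lime, lily
Level 2: aster, rye
Level 3: ash, mint
Level 4: ivy, daisy
Level 5: tulip
Level 6: hop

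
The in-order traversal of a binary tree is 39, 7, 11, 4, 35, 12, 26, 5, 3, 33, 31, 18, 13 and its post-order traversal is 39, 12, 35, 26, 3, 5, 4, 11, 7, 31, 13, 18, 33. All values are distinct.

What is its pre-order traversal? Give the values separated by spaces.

The last element of post-order is the root; it splits in-order into left and right subtrees.
Root 33: left subtree has 9 nodes {39, 7, 11, 4, 35, 12, 26, 5, 3}, right has 3 {31, 18, 13}.
  Root 7: left subtree has 1 node {39}, right has 7 {11, 4, 35, 12, 26, 5, 3}.
    Root 11: left subtree has 0 nodes { }, right has 6 {4, 35, 12, 26, 5, 3}.
      Root 4: left subtree has 0 nodes { }, right has 5 {35, 12, 26, 5, 3}.
        Root 5: left subtree has 3 nodes {35, 12, 26}, right has 1 {3}.
          Root 26: left subtree has 2 nodes {35, 12}, right has 0 { }.
            Root 35: left subtree has 0 nodes { }, right has 1 {12}.
  Root 18: left subtree has 1 node {31}, right has 1 {13}.

33 7 39 11 4 5 26 35 12 3 18 31 13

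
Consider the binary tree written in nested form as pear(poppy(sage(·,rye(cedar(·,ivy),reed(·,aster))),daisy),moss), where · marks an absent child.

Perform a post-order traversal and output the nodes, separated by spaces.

Post-order visits the left subtree, then the right subtree, then the node.
At pear: go left to poppy.
  At poppy: go left to sage.
    At sage: no left child.
    At sage: go right to rye.
      At rye: go left to cedar.
        At cedar: no left child.
        At cedar: go right to ivy.
          ivy is a leaf — visit ivy.
        Visit cedar.
      At rye: go right to reed.
        At reed: no left child.
        At reed: go right to aster.
          aster is a leaf — visit aster.
        Visit reed.
      Visit rye.
    Visit sage.
  At poppy: go right to daisy.
    daisy is a leaf — visit daisy.
  Visit poppy.
At pear: go right to moss.
  moss is a leaf — visit moss.
Visit pear.

ivy cedar aster reed rye sage daisy poppy moss pear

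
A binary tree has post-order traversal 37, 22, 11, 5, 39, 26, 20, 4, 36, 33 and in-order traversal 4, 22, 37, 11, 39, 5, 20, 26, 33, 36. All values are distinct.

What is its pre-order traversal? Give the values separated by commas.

The last element of post-order is the root; it splits in-order into left and right subtrees.
Root 33: left subtree has 8 nodes {4, 22, 37, 11, 39, 5, 20, 26}, right has 1 {36}.
  Root 4: left subtree has 0 nodes { }, right has 7 {22, 37, 11, 39, 5, 20, 26}.
    Root 20: left subtree has 5 nodes {22, 37, 11, 39, 5}, right has 1 {26}.
      Root 39: left subtree has 3 nodes {22, 37, 11}, right has 1 {5}.
        Root 11: left subtree has 2 nodes {22, 37}, right has 0 { }.
          Root 22: left subtree has 0 nodes { }, right has 1 {37}.

33, 4, 20, 39, 11, 22, 37, 5, 26, 36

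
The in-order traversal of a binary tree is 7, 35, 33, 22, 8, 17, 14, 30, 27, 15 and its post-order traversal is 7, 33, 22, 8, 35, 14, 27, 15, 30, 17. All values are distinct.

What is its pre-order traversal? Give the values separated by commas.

The last element of post-order is the root; it splits in-order into left and right subtrees.
Root 17: left subtree has 5 nodes {7, 35, 33, 22, 8}, right has 4 {14, 30, 27, 15}.
  Root 35: left subtree has 1 node {7}, right has 3 {33, 22, 8}.
    Root 8: left subtree has 2 nodes {33, 22}, right has 0 { }.
      Root 22: left subtree has 1 node {33}, right has 0 { }.
  Root 30: left subtree has 1 node {14}, right has 2 {27, 15}.
    Root 15: left subtree has 1 node {27}, right has 0 { }.

17, 35, 7, 8, 22, 33, 30, 14, 15, 27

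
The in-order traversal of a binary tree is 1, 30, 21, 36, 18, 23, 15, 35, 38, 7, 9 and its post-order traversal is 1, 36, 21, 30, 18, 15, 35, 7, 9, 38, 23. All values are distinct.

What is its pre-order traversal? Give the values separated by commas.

23, 18, 30, 1, 21, 36, 38, 35, 15, 9, 7

The last element of post-order is the root; it splits in-order into left and right subtrees.
Root 23: left subtree has 5 nodes {1, 30, 21, 36, 18}, right has 5 {15, 35, 38, 7, 9}.
  Root 18: left subtree has 4 nodes {1, 30, 21, 36}, right has 0 { }.
    Root 30: left subtree has 1 node {1}, right has 2 {21, 36}.
      Root 21: left subtree has 0 nodes { }, right has 1 {36}.
  Root 38: left subtree has 2 nodes {15, 35}, right has 2 {7, 9}.
    Root 35: left subtree has 1 node {15}, right has 0 { }.
    Root 9: left subtree has 1 node {7}, right has 0 { }.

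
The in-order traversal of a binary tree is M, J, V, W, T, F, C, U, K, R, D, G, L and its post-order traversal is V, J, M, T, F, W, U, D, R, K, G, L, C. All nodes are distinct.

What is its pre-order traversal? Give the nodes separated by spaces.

C W M J V F T L G K U R D

The last element of post-order is the root; it splits in-order into left and right subtrees.
Root C: left subtree has 6 nodes {M, J, V, W, T, F}, right has 6 {U, K, R, D, G, L}.
  Root W: left subtree has 3 nodes {M, J, V}, right has 2 {T, F}.
    Root M: left subtree has 0 nodes { }, right has 2 {J, V}.
      Root J: left subtree has 0 nodes { }, right has 1 {V}.
    Root F: left subtree has 1 node {T}, right has 0 { }.
  Root L: left subtree has 5 nodes {U, K, R, D, G}, right has 0 { }.
    Root G: left subtree has 4 nodes {U, K, R, D}, right has 0 { }.
      Root K: left subtree has 1 node {U}, right has 2 {R, D}.
        Root R: left subtree has 0 nodes { }, right has 1 {D}.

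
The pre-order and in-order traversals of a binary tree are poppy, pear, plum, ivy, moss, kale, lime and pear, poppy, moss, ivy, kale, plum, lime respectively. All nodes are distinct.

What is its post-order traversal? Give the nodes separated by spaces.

pear moss kale ivy lime plum poppy

The first element of pre-order is the root; it splits in-order into left and right subtrees.
Root poppy: left subtree has 1 node {pear}, right has 5 {moss, ivy, kale, plum, lime}.
  Root plum: left subtree has 3 nodes {moss, ivy, kale}, right has 1 {lime}.
    Root ivy: left subtree has 1 node {moss}, right has 1 {kale}.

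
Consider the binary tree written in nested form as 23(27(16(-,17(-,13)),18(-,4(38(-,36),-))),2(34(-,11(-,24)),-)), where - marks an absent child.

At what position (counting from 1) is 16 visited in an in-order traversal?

1

In-order visits the left subtree, then the node, then the right subtree.
At 23: go left to 27.
  At 27: go left to 16.
    At 16: no left child.
    Visit 16.
    At 16: go right to 17.
      At 17: no left child.
      Visit 17.
      At 17: go right to 13.
        13 is a leaf — visit 13.
  Visit 27.
  At 27: go right to 18.
    At 18: no left child.
    Visit 18.
    At 18: go right to 4.
      At 4: go left to 38.
        At 38: no left child.
        Visit 38.
        At 38: go right to 36.
          36 is a leaf — visit 36.
      Visit 4.
      At 4: no right child.
Visit 23.
At 23: go right to 2.
  At 2: go left to 34.
    At 34: no left child.
    Visit 34.
    At 34: go right to 11.
      At 11: no left child.
      Visit 11.
      At 11: go right to 24.
        24 is a leaf — visit 24.
  Visit 2.
  At 2: no right child.
Full in-order sequence: 16, 17, 13, 27, 18, 38, 36, 4, 23, 34, 11, 24, 2.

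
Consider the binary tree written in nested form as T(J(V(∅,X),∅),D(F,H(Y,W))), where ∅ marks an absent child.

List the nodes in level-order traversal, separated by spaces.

T J D V F H X Y W

Level-order visits nodes level by level from the root, left to right within each level.
Level 0: T
Level 1: J, D
Level 2: V, F, H
Level 3: X, Y, W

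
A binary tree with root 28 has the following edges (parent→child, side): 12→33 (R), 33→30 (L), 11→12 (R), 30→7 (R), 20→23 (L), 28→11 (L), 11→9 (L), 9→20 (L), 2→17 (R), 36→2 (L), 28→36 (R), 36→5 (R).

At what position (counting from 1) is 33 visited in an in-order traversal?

In-order visits the left subtree, then the node, then the right subtree.
At 28: go left to 11.
  At 11: go left to 9.
    At 9: go left to 20.
      At 20: go left to 23.
        23 is a leaf — visit 23.
      Visit 20.
      At 20: no right child.
    Visit 9.
    At 9: no right child.
  Visit 11.
  At 11: go right to 12.
    At 12: no left child.
    Visit 12.
    At 12: go right to 33.
      At 33: go left to 30.
        At 30: no left child.
        Visit 30.
        At 30: go right to 7.
          7 is a leaf — visit 7.
      Visit 33.
      At 33: no right child.
Visit 28.
At 28: go right to 36.
  At 36: go left to 2.
    At 2: no left child.
    Visit 2.
    At 2: go right to 17.
      17 is a leaf — visit 17.
  Visit 36.
  At 36: go right to 5.
    5 is a leaf — visit 5.
Full in-order sequence: 23, 20, 9, 11, 12, 30, 7, 33, 28, 2, 17, 36, 5.

8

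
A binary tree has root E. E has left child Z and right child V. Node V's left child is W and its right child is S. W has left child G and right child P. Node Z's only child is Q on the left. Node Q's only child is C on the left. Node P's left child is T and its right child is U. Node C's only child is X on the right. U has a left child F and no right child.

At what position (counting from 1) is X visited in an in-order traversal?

In-order visits the left subtree, then the node, then the right subtree.
At E: go left to Z.
  At Z: go left to Q.
    At Q: go left to C.
      At C: no left child.
      Visit C.
      At C: go right to X.
        X is a leaf — visit X.
    Visit Q.
    At Q: no right child.
  Visit Z.
  At Z: no right child.
Visit E.
At E: go right to V.
  At V: go left to W.
    At W: go left to G.
      G is a leaf — visit G.
    Visit W.
    At W: go right to P.
      At P: go left to T.
        T is a leaf — visit T.
      Visit P.
      At P: go right to U.
        At U: go left to F.
          F is a leaf — visit F.
        Visit U.
        At U: no right child.
  Visit V.
  At V: go right to S.
    S is a leaf — visit S.
Full in-order sequence: C, X, Q, Z, E, G, W, T, P, F, U, V, S.

2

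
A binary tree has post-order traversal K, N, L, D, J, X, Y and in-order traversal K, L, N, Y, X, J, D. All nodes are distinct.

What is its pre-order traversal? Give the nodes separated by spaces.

Y L K N X J D

The last element of post-order is the root; it splits in-order into left and right subtrees.
Root Y: left subtree has 3 nodes {K, L, N}, right has 3 {X, J, D}.
  Root L: left subtree has 1 node {K}, right has 1 {N}.
  Root X: left subtree has 0 nodes { }, right has 2 {J, D}.
    Root J: left subtree has 0 nodes { }, right has 1 {D}.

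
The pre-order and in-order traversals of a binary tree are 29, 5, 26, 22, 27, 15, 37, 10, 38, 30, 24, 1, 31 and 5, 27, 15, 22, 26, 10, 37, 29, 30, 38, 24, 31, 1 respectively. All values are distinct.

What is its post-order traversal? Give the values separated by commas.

The first element of pre-order is the root; it splits in-order into left and right subtrees.
Root 29: left subtree has 7 nodes {5, 27, 15, 22, 26, 10, 37}, right has 5 {30, 38, 24, 31, 1}.
  Root 5: left subtree has 0 nodes { }, right has 6 {27, 15, 22, 26, 10, 37}.
    Root 26: left subtree has 3 nodes {27, 15, 22}, right has 2 {10, 37}.
      Root 22: left subtree has 2 nodes {27, 15}, right has 0 { }.
        Root 27: left subtree has 0 nodes { }, right has 1 {15}.
      Root 37: left subtree has 1 node {10}, right has 0 { }.
  Root 38: left subtree has 1 node {30}, right has 3 {24, 31, 1}.
    Root 24: left subtree has 0 nodes { }, right has 2 {31, 1}.
      Root 1: left subtree has 1 node {31}, right has 0 { }.

15, 27, 22, 10, 37, 26, 5, 30, 31, 1, 24, 38, 29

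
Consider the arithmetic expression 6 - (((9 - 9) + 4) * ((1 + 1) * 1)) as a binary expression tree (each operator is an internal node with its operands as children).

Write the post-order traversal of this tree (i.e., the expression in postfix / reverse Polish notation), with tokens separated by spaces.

6 9 9 - 4 + 1 1 + 1 * * -

Post-order on an expression tree gives postfix notation: for each operator, emit left operand, right operand, then the operator.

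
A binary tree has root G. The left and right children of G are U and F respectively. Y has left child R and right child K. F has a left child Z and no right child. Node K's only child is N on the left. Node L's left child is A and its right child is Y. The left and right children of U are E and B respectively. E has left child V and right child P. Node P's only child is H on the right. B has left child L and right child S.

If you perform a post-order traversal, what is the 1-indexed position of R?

Post-order visits the left subtree, then the right subtree, then the node.
At G: go left to U.
  At U: go left to E.
    At E: go left to V.
      V is a leaf — visit V.
    At E: go right to P.
      At P: no left child.
      At P: go right to H.
        H is a leaf — visit H.
      Visit P.
    Visit E.
  At U: go right to B.
    At B: go left to L.
      At L: go left to A.
        A is a leaf — visit A.
      At L: go right to Y.
        At Y: go left to R.
          R is a leaf — visit R.
        At Y: go right to K.
          At K: go left to N.
            N is a leaf — visit N.
          At K: no right child.
          Visit K.
        Visit Y.
      Visit L.
    At B: go right to S.
      S is a leaf — visit S.
    Visit B.
  Visit U.
At G: go right to F.
  At F: go left to Z.
    Z is a leaf — visit Z.
  At F: no right child.
  Visit F.
Visit G.
Full post-order sequence: V, H, P, E, A, R, N, K, Y, L, S, B, U, Z, F, G.

6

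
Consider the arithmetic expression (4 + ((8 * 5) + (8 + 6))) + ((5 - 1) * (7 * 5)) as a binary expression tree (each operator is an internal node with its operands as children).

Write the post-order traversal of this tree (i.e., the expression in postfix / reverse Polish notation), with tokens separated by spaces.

4 8 5 * 8 6 + + + 5 1 - 7 5 * * +

Post-order on an expression tree gives postfix notation: for each operator, emit left operand, right operand, then the operator.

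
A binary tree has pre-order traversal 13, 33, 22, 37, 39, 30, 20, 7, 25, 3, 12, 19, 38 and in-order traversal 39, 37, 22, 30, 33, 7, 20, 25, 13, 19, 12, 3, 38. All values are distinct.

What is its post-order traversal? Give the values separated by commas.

The first element of pre-order is the root; it splits in-order into left and right subtrees.
Root 13: left subtree has 8 nodes {39, 37, 22, 30, 33, 7, 20, 25}, right has 4 {19, 12, 3, 38}.
  Root 33: left subtree has 4 nodes {39, 37, 22, 30}, right has 3 {7, 20, 25}.
    Root 22: left subtree has 2 nodes {39, 37}, right has 1 {30}.
      Root 37: left subtree has 1 node {39}, right has 0 { }.
    Root 20: left subtree has 1 node {7}, right has 1 {25}.
  Root 3: left subtree has 2 nodes {19, 12}, right has 1 {38}.
    Root 12: left subtree has 1 node {19}, right has 0 { }.

39, 37, 30, 22, 7, 25, 20, 33, 19, 12, 38, 3, 13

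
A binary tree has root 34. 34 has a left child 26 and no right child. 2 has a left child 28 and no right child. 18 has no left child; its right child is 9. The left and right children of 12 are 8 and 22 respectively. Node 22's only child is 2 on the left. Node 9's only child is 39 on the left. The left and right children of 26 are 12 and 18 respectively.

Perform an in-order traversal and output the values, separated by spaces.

8 12 28 2 22 26 18 39 9 34

In-order visits the left subtree, then the node, then the right subtree.
At 34: go left to 26.
  At 26: go left to 12.
    At 12: go left to 8.
      8 is a leaf — visit 8.
    Visit 12.
    At 12: go right to 22.
      At 22: go left to 2.
        At 2: go left to 28.
          28 is a leaf — visit 28.
        Visit 2.
        At 2: no right child.
      Visit 22.
      At 22: no right child.
  Visit 26.
  At 26: go right to 18.
    At 18: no left child.
    Visit 18.
    At 18: go right to 9.
      At 9: go left to 39.
        39 is a leaf — visit 39.
      Visit 9.
      At 9: no right child.
Visit 34.
At 34: no right child.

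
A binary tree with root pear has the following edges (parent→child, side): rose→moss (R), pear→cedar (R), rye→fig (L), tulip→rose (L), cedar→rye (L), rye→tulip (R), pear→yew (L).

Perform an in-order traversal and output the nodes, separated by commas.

In-order visits the left subtree, then the node, then the right subtree.
At pear: go left to yew.
  yew is a leaf — visit yew.
Visit pear.
At pear: go right to cedar.
  At cedar: go left to rye.
    At rye: go left to fig.
      fig is a leaf — visit fig.
    Visit rye.
    At rye: go right to tulip.
      At tulip: go left to rose.
        At rose: no left child.
        Visit rose.
        At rose: go right to moss.
          moss is a leaf — visit moss.
      Visit tulip.
      At tulip: no right child.
  Visit cedar.
  At cedar: no right child.

yew, pear, fig, rye, rose, moss, tulip, cedar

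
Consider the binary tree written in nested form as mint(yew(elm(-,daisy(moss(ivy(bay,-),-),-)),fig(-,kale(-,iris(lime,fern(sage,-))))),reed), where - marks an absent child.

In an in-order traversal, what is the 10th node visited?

In-order visits the left subtree, then the node, then the right subtree.
At mint: go left to yew.
  At yew: go left to elm.
    At elm: no left child.
    Visit elm.
    At elm: go right to daisy.
      At daisy: go left to moss.
        At moss: go left to ivy.
          At ivy: go left to bay.
            bay is a leaf — visit bay.
          Visit ivy.
          At ivy: no right child.
        Visit moss.
        At moss: no right child.
      Visit daisy.
      At daisy: no right child.
  Visit yew.
  At yew: go right to fig.
    At fig: no left child.
    Visit fig.
    At fig: go right to kale.
      At kale: no left child.
      Visit kale.
      At kale: go right to iris.
        At iris: go left to lime.
          lime is a leaf — visit lime.
        Visit iris.
        At iris: go right to fern.
          At fern: go left to sage.
            sage is a leaf — visit sage.
          Visit fern.
          At fern: no right child.
Visit mint.
At mint: go right to reed.
  reed is a leaf — visit reed.
Full in-order sequence: elm, bay, ivy, moss, daisy, yew, fig, kale, lime, iris, sage, fern, mint, reed.

iris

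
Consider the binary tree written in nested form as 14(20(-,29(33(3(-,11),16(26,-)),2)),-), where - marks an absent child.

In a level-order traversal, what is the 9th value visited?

26

Level-order visits nodes level by level from the root, left to right within each level.
Level 0: 14
Level 1: 20
Level 2: 29
Level 3: 33, 2
Level 4: 3, 16
Level 5: 11, 26
Full level-order sequence: 14, 20, 29, 33, 2, 3, 16, 11, 26.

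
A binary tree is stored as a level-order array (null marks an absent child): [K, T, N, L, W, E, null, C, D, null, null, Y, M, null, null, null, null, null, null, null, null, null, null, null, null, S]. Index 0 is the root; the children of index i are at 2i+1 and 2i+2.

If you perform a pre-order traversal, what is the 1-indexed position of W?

Pre-order visits the node, then its left subtree, then its right subtree.
Visit K.
At K: go left to T.
  Visit T.
  At T: go left to L.
    Visit L.
    At L: go left to C.
      C is a leaf — visit C.
    At L: go right to D.
      D is a leaf — visit D.
  At T: go right to W.
    W is a leaf — visit W.
At K: go right to N.
  Visit N.
  At N: go left to E.
    Visit E.
    At E: go left to Y.
      Y is a leaf — visit Y.
    At E: go right to M.
      Visit M.
      At M: go left to S.
        S is a leaf — visit S.
      At M: no right child.
  At N: no right child.
Full pre-order sequence: K, T, L, C, D, W, N, E, Y, M, S.

6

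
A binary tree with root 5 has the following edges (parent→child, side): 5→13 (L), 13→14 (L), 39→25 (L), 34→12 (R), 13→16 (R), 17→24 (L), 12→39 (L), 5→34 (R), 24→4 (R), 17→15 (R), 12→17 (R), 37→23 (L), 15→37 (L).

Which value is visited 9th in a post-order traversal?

Post-order visits the left subtree, then the right subtree, then the node.
At 5: go left to 13.
  At 13: go left to 14.
    14 is a leaf — visit 14.
  At 13: go right to 16.
    16 is a leaf — visit 16.
  Visit 13.
At 5: go right to 34.
  At 34: no left child.
  At 34: go right to 12.
    At 12: go left to 39.
      At 39: go left to 25.
        25 is a leaf — visit 25.
      At 39: no right child.
      Visit 39.
    At 12: go right to 17.
      At 17: go left to 24.
        At 24: no left child.
        At 24: go right to 4.
          4 is a leaf — visit 4.
        Visit 24.
      At 17: go right to 15.
        At 15: go left to 37.
          At 37: go left to 23.
            23 is a leaf — visit 23.
          At 37: no right child.
          Visit 37.
        At 15: no right child.
        Visit 15.
      Visit 17.
    Visit 12.
  Visit 34.
Visit 5.
Full post-order sequence: 14, 16, 13, 25, 39, 4, 24, 23, 37, 15, 17, 12, 34, 5.

37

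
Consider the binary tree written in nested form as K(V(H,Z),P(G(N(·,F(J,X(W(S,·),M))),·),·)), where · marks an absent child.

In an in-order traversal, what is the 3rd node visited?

In-order visits the left subtree, then the node, then the right subtree.
At K: go left to V.
  At V: go left to H.
    H is a leaf — visit H.
  Visit V.
  At V: go right to Z.
    Z is a leaf — visit Z.
Visit K.
At K: go right to P.
  At P: go left to G.
    At G: go left to N.
      At N: no left child.
      Visit N.
      At N: go right to F.
        At F: go left to J.
          J is a leaf — visit J.
        Visit F.
        At F: go right to X.
          At X: go left to W.
            At W: go left to S.
              S is a leaf — visit S.
            Visit W.
            At W: no right child.
          Visit X.
          At X: go right to M.
            M is a leaf — visit M.
    Visit G.
    At G: no right child.
  Visit P.
  At P: no right child.
Full in-order sequence: H, V, Z, K, N, J, F, S, W, X, M, G, P.

Z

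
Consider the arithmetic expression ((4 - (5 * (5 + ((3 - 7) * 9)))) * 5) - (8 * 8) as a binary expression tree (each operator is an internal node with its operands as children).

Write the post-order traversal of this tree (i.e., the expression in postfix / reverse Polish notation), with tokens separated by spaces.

Post-order on an expression tree gives postfix notation: for each operator, emit left operand, right operand, then the operator.

4 5 5 3 7 - 9 * + * - 5 * 8 8 * -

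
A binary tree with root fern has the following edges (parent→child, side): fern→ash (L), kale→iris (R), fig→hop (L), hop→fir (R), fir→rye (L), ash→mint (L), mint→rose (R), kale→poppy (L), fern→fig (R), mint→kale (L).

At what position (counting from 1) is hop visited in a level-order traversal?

5

Level-order visits nodes level by level from the root, left to right within each level.
Level 0: fern
Level 1: ash, fig
Level 2: mint, hop
Level 3: kale, rose, fir
Level 4: poppy, iris, rye
Full level-order sequence: fern, ash, fig, mint, hop, kale, rose, fir, poppy, iris, rye.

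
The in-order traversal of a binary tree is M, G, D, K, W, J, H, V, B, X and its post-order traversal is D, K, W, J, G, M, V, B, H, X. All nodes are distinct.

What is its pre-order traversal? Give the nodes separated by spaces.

The last element of post-order is the root; it splits in-order into left and right subtrees.
Root X: left subtree has 9 nodes {M, G, D, K, W, J, H, V, B}, right has 0 { }.
  Root H: left subtree has 6 nodes {M, G, D, K, W, J}, right has 2 {V, B}.
    Root M: left subtree has 0 nodes { }, right has 5 {G, D, K, W, J}.
      Root G: left subtree has 0 nodes { }, right has 4 {D, K, W, J}.
        Root J: left subtree has 3 nodes {D, K, W}, right has 0 { }.
          Root W: left subtree has 2 nodes {D, K}, right has 0 { }.
            Root K: left subtree has 1 node {D}, right has 0 { }.
    Root B: left subtree has 1 node {V}, right has 0 { }.

X H M G J W K D B V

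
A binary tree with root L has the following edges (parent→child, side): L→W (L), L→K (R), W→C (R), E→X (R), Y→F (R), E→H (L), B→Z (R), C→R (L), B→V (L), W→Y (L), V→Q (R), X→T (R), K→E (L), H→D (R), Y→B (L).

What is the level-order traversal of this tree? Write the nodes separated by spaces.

L W K Y C E B F R H X V Z D T Q

Level-order visits nodes level by level from the root, left to right within each level.
Level 0: L
Level 1: W, K
Level 2: Y, C, E
Level 3: B, F, R, H, X
Level 4: V, Z, D, T
Level 5: Q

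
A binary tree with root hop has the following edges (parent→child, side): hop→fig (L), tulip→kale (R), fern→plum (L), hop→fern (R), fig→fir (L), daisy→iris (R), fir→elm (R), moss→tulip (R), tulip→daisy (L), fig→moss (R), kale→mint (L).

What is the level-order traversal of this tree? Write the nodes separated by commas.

hop, fig, fern, fir, moss, plum, elm, tulip, daisy, kale, iris, mint

Level-order visits nodes level by level from the root, left to right within each level.
Level 0: hop
Level 1: fig, fern
Level 2: fir, moss, plum
Level 3: elm, tulip
Level 4: daisy, kale
Level 5: iris, mint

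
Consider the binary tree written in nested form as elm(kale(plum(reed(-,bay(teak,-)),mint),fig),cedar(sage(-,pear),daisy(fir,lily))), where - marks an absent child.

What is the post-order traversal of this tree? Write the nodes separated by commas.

Post-order visits the left subtree, then the right subtree, then the node.
At elm: go left to kale.
  At kale: go left to plum.
    At plum: go left to reed.
      At reed: no left child.
      At reed: go right to bay.
        At bay: go left to teak.
          teak is a leaf — visit teak.
        At bay: no right child.
        Visit bay.
      Visit reed.
    At plum: go right to mint.
      mint is a leaf — visit mint.
    Visit plum.
  At kale: go right to fig.
    fig is a leaf — visit fig.
  Visit kale.
At elm: go right to cedar.
  At cedar: go left to sage.
    At sage: no left child.
    At sage: go right to pear.
      pear is a leaf — visit pear.
    Visit sage.
  At cedar: go right to daisy.
    At daisy: go left to fir.
      fir is a leaf — visit fir.
    At daisy: go right to lily.
      lily is a leaf — visit lily.
    Visit daisy.
  Visit cedar.
Visit elm.

teak, bay, reed, mint, plum, fig, kale, pear, sage, fir, lily, daisy, cedar, elm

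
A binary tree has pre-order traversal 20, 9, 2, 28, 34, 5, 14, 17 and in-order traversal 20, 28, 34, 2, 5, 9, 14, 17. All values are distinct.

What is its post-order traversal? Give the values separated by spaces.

The first element of pre-order is the root; it splits in-order into left and right subtrees.
Root 20: left subtree has 0 nodes { }, right has 7 {28, 34, 2, 5, 9, 14, 17}.
  Root 9: left subtree has 4 nodes {28, 34, 2, 5}, right has 2 {14, 17}.
    Root 2: left subtree has 2 nodes {28, 34}, right has 1 {5}.
      Root 28: left subtree has 0 nodes { }, right has 1 {34}.
    Root 14: left subtree has 0 nodes { }, right has 1 {17}.

34 28 5 2 17 14 9 20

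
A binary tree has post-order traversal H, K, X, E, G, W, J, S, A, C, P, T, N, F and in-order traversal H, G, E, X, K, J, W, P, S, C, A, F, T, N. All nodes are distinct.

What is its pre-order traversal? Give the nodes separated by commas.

The last element of post-order is the root; it splits in-order into left and right subtrees.
Root F: left subtree has 11 nodes {H, G, E, X, K, J, W, P, S, C, A}, right has 2 {T, N}.
  Root P: left subtree has 7 nodes {H, G, E, X, K, J, W}, right has 3 {S, C, A}.
    Root J: left subtree has 5 nodes {H, G, E, X, K}, right has 1 {W}.
      Root G: left subtree has 1 node {H}, right has 3 {E, X, K}.
        Root E: left subtree has 0 nodes { }, right has 2 {X, K}.
          Root X: left subtree has 0 nodes { }, right has 1 {K}.
    Root C: left subtree has 1 node {S}, right has 1 {A}.
  Root N: left subtree has 1 node {T}, right has 0 { }.

F, P, J, G, H, E, X, K, W, C, S, A, N, T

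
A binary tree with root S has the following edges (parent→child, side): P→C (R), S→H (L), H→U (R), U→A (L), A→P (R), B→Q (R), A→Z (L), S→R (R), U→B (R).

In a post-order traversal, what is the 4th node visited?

A

Post-order visits the left subtree, then the right subtree, then the node.
At S: go left to H.
  At H: no left child.
  At H: go right to U.
    At U: go left to A.
      At A: go left to Z.
        Z is a leaf — visit Z.
      At A: go right to P.
        At P: no left child.
        At P: go right to C.
          C is a leaf — visit C.
        Visit P.
      Visit A.
    At U: go right to B.
      At B: no left child.
      At B: go right to Q.
        Q is a leaf — visit Q.
      Visit B.
    Visit U.
  Visit H.
At S: go right to R.
  R is a leaf — visit R.
Visit S.
Full post-order sequence: Z, C, P, A, Q, B, U, H, R, S.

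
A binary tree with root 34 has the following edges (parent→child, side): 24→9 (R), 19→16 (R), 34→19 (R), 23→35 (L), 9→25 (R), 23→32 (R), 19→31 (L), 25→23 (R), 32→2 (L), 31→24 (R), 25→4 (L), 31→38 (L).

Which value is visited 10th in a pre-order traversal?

35

Pre-order visits the node, then its left subtree, then its right subtree.
Visit 34.
At 34: no left child.
At 34: go right to 19.
  Visit 19.
  At 19: go left to 31.
    Visit 31.
    At 31: go left to 38.
      38 is a leaf — visit 38.
    At 31: go right to 24.
      Visit 24.
      At 24: no left child.
      At 24: go right to 9.
        Visit 9.
        At 9: no left child.
        At 9: go right to 25.
          Visit 25.
          At 25: go left to 4.
            4 is a leaf — visit 4.
          At 25: go right to 23.
            Visit 23.
            At 23: go left to 35.
              35 is a leaf — visit 35.
            At 23: go right to 32.
              Visit 32.
              At 32: go left to 2.
                2 is a leaf — visit 2.
              At 32: no right child.
  At 19: go right to 16.
    16 is a leaf — visit 16.
Full pre-order sequence: 34, 19, 31, 38, 24, 9, 25, 4, 23, 35, 32, 2, 16.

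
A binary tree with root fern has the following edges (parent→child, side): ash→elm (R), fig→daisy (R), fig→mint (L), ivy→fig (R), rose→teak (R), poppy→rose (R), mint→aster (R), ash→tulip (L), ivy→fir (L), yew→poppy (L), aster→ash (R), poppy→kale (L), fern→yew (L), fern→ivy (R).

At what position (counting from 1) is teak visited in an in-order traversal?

4

In-order visits the left subtree, then the node, then the right subtree.
At fern: go left to yew.
  At yew: go left to poppy.
    At poppy: go left to kale.
      kale is a leaf — visit kale.
    Visit poppy.
    At poppy: go right to rose.
      At rose: no left child.
      Visit rose.
      At rose: go right to teak.
        teak is a leaf — visit teak.
  Visit yew.
  At yew: no right child.
Visit fern.
At fern: go right to ivy.
  At ivy: go left to fir.
    fir is a leaf — visit fir.
  Visit ivy.
  At ivy: go right to fig.
    At fig: go left to mint.
      At mint: no left child.
      Visit mint.
      At mint: go right to aster.
        At aster: no left child.
        Visit aster.
        At aster: go right to ash.
          At ash: go left to tulip.
            tulip is a leaf — visit tulip.
          Visit ash.
          At ash: go right to elm.
            elm is a leaf — visit elm.
    Visit fig.
    At fig: go right to daisy.
      daisy is a leaf — visit daisy.
Full in-order sequence: kale, poppy, rose, teak, yew, fern, fir, ivy, mint, aster, tulip, ash, elm, fig, daisy.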